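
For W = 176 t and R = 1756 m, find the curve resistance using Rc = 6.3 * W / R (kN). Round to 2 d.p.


Rc = 6.3 * W / R
Rc = 6.3 * 176 / 1756
Rc = 1108.8 / 1756
Rc = 0.63 kN

0.63


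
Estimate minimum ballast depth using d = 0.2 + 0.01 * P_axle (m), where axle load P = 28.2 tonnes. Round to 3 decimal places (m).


d = 0.2 + 0.01 * 28.2
d = 0.2 + 0.282
d = 0.482 m

0.482


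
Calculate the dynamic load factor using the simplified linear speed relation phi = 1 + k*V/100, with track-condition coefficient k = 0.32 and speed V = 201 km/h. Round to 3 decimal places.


phi = 1 + k * V / 100
phi = 1 + 0.32 * 201 / 100
phi = 1 + 0.6432
phi = 1.643

1.643


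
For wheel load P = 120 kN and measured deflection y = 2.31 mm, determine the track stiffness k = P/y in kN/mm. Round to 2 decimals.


Track stiffness k = P / y
k = 120 / 2.31
k = 51.95 kN/mm

51.95


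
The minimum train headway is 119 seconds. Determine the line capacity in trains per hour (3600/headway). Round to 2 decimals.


Capacity = 3600 / headway
Capacity = 3600 / 119
Capacity = 30.25 trains/hour

30.25


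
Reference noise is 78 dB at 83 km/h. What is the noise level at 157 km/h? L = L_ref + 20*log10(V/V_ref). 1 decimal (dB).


V/V_ref = 157 / 83 = 1.891566
log10(1.891566) = 0.276822
20 * 0.276822 = 5.5364
L = 78 + 5.5364 = 83.5 dB

83.5


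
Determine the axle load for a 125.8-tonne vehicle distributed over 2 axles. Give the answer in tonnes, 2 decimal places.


Load per axle = total weight / number of axles
Load = 125.8 / 2
Load = 62.90 tonnes

62.90


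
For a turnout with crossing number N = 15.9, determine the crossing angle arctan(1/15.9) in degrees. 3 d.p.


1/N = 1/15.9 = 0.062893
angle = arctan(0.062893) = 0.06281 rad
angle = 0.06281 * 180/pi = 3.599 degrees

3.599


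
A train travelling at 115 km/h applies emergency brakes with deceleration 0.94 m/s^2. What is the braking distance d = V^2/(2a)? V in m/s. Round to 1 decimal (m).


Convert speed: V = 115 / 3.6 = 31.9444 m/s
V^2 = 1020.4475
d = 1020.4475 / (2 * 0.94)
d = 1020.4475 / 1.88
d = 542.8 m

542.8


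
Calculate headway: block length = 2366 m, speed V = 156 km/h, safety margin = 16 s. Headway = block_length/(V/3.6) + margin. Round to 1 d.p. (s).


V = 156 / 3.6 = 43.3333 m/s
Block traversal time = 2366 / 43.3333 = 54.6 s
Headway = 54.6 + 16
Headway = 70.6 s

70.6


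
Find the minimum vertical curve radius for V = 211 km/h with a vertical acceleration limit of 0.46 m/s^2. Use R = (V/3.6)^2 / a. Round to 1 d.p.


Convert speed: V = 211 / 3.6 = 58.6111 m/s
V^2 = 3435.2623 m^2/s^2
R_v = 3435.2623 / 0.46
R_v = 7468.0 m

7468.0


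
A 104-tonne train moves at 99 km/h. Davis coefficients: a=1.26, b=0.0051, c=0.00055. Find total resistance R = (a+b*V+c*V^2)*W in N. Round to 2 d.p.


b*V = 0.0051 * 99 = 0.5049
c*V^2 = 0.00055 * 9801 = 5.39055
R_per_t = 1.26 + 0.5049 + 5.39055 = 7.15545 N/t
R_total = 7.15545 * 104 = 744.17 N

744.17


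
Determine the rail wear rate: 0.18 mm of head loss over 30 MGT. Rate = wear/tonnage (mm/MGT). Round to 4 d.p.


Wear rate = total wear / cumulative tonnage
Rate = 0.18 / 30
Rate = 0.0060 mm/MGT

0.0060


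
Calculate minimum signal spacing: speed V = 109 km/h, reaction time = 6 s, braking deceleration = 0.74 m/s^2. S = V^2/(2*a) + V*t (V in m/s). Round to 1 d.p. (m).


V = 109 / 3.6 = 30.2778 m/s
Braking distance = 30.2778^2 / (2*0.74) = 619.4215 m
Sighting distance = 30.2778 * 6 = 181.6667 m
S = 619.4215 + 181.6667 = 801.1 m

801.1


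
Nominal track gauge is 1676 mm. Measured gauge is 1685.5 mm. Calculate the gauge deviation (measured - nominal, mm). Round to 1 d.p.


Deviation = measured - nominal
Deviation = 1685.5 - 1676
Deviation = 9.5 mm

9.5


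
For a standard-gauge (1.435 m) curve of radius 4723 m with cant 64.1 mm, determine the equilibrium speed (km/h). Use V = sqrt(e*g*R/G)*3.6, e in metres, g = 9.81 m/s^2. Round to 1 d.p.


Convert cant: e = 64.1 mm = 0.0641 m
V_ms = sqrt(0.0641 * 9.81 * 4723 / 1.435)
V_ms = sqrt(2069.631765) = 45.4932 m/s
V = 45.4932 * 3.6 = 163.8 km/h

163.8


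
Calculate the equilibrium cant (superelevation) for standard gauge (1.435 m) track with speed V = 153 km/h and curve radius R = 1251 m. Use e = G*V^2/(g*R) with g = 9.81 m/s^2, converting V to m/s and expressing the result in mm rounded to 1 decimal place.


Convert speed: V = 153 / 3.6 = 42.5 m/s
Apply formula: e = 1.435 * 42.5^2 / (9.81 * 1251)
e = 1.435 * 1806.25 / 12272.31
e = 0.211205 m = 211.2 mm

211.2


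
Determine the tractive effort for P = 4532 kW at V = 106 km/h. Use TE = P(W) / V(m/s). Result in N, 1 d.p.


Convert: P = 4532 kW = 4532000 W
V = 106 / 3.6 = 29.4444 m/s
TE = 4532000 / 29.4444
TE = 153917.0 N

153917.0


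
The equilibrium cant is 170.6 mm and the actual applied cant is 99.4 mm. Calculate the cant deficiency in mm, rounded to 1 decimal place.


Cant deficiency = equilibrium cant - actual cant
CD = 170.6 - 99.4
CD = 71.2 mm

71.2


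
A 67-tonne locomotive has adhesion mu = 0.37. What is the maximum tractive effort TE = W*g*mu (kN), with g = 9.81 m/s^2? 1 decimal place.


TE_max = W * g * mu
TE_max = 67 * 9.81 * 0.37
TE_max = 657.27 * 0.37
TE_max = 243.2 kN

243.2


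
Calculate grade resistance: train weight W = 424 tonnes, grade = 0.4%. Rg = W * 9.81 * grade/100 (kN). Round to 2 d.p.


Rg = W * 9.81 * grade / 100
Rg = 424 * 9.81 * 0.4 / 100
Rg = 4159.44 * 0.004
Rg = 16.64 kN

16.64


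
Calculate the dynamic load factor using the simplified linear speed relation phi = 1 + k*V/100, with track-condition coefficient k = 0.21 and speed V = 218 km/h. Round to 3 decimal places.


phi = 1 + k * V / 100
phi = 1 + 0.21 * 218 / 100
phi = 1 + 0.4578
phi = 1.458

1.458


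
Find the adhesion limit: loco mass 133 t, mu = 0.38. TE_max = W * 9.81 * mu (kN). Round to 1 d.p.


TE_max = W * g * mu
TE_max = 133 * 9.81 * 0.38
TE_max = 1304.73 * 0.38
TE_max = 495.8 kN

495.8


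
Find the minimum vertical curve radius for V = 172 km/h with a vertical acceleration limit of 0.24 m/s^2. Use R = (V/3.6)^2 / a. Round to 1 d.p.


Convert speed: V = 172 / 3.6 = 47.7778 m/s
V^2 = 2282.716 m^2/s^2
R_v = 2282.716 / 0.24
R_v = 9511.3 m

9511.3


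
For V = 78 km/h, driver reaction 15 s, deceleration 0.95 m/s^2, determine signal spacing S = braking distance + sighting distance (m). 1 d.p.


V = 78 / 3.6 = 21.6667 m/s
Braking distance = 21.6667^2 / (2*0.95) = 247.076 m
Sighting distance = 21.6667 * 15 = 325.0 m
S = 247.076 + 325.0 = 572.1 m

572.1


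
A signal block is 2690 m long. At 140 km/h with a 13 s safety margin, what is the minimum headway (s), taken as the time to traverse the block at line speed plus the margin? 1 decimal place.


V = 140 / 3.6 = 38.8889 m/s
Block traversal time = 2690 / 38.8889 = 69.1714 s
Headway = 69.1714 + 13
Headway = 82.2 s

82.2


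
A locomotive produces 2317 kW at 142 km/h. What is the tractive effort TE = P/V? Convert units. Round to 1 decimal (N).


Convert: P = 2317 kW = 2317000 W
V = 142 / 3.6 = 39.4444 m/s
TE = 2317000 / 39.4444
TE = 58740.8 N

58740.8


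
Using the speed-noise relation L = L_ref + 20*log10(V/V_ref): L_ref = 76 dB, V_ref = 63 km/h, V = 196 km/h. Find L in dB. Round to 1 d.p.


V/V_ref = 196 / 63 = 3.111111
log10(3.111111) = 0.492916
20 * 0.492916 = 9.8583
L = 76 + 9.8583 = 85.9 dB

85.9


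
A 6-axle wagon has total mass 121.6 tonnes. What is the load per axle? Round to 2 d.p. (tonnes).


Load per axle = total weight / number of axles
Load = 121.6 / 6
Load = 20.27 tonnes

20.27


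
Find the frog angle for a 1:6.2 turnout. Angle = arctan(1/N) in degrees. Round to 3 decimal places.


1/N = 1/6.2 = 0.16129
angle = arctan(0.16129) = 0.159913 rad
angle = 0.159913 * 180/pi = 9.162 degrees

9.162


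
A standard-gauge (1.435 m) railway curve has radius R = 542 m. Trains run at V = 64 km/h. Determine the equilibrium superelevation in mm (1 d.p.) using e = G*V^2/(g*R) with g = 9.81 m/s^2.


Convert speed: V = 64 / 3.6 = 17.7778 m/s
Apply formula: e = 1.435 * 17.7778^2 / (9.81 * 542)
e = 1.435 * 316.0494 / 5317.02
e = 0.085298 m = 85.3 mm

85.3


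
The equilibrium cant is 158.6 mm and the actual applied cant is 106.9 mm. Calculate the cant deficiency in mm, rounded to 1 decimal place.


Cant deficiency = equilibrium cant - actual cant
CD = 158.6 - 106.9
CD = 51.7 mm

51.7


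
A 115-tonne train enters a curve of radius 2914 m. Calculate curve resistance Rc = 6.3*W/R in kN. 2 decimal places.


Rc = 6.3 * W / R
Rc = 6.3 * 115 / 2914
Rc = 724.5 / 2914
Rc = 0.25 kN

0.25


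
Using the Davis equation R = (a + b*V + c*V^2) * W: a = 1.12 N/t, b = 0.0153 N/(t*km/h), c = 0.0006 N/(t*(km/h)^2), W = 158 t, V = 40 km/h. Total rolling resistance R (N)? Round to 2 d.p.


b*V = 0.0153 * 40 = 0.612
c*V^2 = 0.0006 * 1600 = 0.96
R_per_t = 1.12 + 0.612 + 0.96 = 2.692 N/t
R_total = 2.692 * 158 = 425.34 N

425.34


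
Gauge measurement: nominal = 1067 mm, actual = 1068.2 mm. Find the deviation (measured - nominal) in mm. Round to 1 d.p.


Deviation = measured - nominal
Deviation = 1068.2 - 1067
Deviation = 1.2 mm

1.2


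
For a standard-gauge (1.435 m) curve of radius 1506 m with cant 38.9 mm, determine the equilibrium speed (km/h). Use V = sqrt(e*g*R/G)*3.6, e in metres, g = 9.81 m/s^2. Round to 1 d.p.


Convert cant: e = 38.9 mm = 0.0389 m
V_ms = sqrt(0.0389 * 9.81 * 1506 / 1.435)
V_ms = sqrt(400.490003) = 20.0122 m/s
V = 20.0122 * 3.6 = 72.0 km/h

72.0


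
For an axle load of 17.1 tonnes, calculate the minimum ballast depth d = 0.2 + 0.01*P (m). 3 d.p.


d = 0.2 + 0.01 * 17.1
d = 0.2 + 0.171
d = 0.371 m

0.371


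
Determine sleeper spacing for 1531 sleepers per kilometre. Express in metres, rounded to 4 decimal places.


Spacing = 1000 m / number of sleepers
Spacing = 1000 / 1531
Spacing = 0.6532 m

0.6532


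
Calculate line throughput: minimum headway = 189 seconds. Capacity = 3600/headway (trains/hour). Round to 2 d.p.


Capacity = 3600 / headway
Capacity = 3600 / 189
Capacity = 19.05 trains/hour

19.05


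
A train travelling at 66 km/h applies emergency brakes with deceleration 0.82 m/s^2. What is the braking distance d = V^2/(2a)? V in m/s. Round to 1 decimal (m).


Convert speed: V = 66 / 3.6 = 18.3333 m/s
V^2 = 336.1111
d = 336.1111 / (2 * 0.82)
d = 336.1111 / 1.64
d = 204.9 m

204.9


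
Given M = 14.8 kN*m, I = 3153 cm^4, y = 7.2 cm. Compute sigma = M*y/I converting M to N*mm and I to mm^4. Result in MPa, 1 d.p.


Convert units:
M = 14.8 kN*m = 14800000 N*mm
y = 7.2 cm = 72 mm
I = 3153 cm^4 = 31530000 mm^4
sigma = 14800000 * 72 / 31530000
sigma = 33.8 MPa

33.8


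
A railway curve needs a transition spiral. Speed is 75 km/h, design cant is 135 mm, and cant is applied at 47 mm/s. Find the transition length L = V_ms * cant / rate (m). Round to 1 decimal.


Convert speed: V = 75 / 3.6 = 20.8333 m/s
L = 20.8333 * 135 / 47
L = 2812.5 / 47
L = 59.8 m

59.8


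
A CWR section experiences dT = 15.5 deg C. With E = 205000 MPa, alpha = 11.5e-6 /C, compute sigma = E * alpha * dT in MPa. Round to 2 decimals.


sigma = E * alpha * dT
sigma = 205000 * 11.5e-6 * 15.5
sigma = 2.3575 * 15.5
sigma = 36.54 MPa

36.54


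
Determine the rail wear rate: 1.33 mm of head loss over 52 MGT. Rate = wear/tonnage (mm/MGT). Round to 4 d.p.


Wear rate = total wear / cumulative tonnage
Rate = 1.33 / 52
Rate = 0.0256 mm/MGT

0.0256


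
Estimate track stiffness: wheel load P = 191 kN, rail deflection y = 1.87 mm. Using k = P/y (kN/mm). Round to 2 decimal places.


Track stiffness k = P / y
k = 191 / 1.87
k = 102.14 kN/mm

102.14


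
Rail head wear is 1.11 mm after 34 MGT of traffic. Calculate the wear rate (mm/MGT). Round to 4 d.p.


Wear rate = total wear / cumulative tonnage
Rate = 1.11 / 34
Rate = 0.0326 mm/MGT

0.0326


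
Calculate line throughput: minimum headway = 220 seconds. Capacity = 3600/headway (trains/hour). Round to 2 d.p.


Capacity = 3600 / headway
Capacity = 3600 / 220
Capacity = 16.36 trains/hour

16.36


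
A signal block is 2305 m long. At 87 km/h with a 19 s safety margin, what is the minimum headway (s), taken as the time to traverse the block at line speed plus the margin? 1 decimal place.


V = 87 / 3.6 = 24.1667 m/s
Block traversal time = 2305 / 24.1667 = 95.3793 s
Headway = 95.3793 + 19
Headway = 114.4 s

114.4


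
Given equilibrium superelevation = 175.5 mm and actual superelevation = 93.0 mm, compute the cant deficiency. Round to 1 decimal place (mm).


Cant deficiency = equilibrium cant - actual cant
CD = 175.5 - 93.0
CD = 82.5 mm

82.5


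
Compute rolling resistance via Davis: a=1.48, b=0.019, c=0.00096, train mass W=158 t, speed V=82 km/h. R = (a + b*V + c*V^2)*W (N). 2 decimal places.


b*V = 0.019 * 82 = 1.558
c*V^2 = 0.00096 * 6724 = 6.45504
R_per_t = 1.48 + 1.558 + 6.45504 = 9.49304 N/t
R_total = 9.49304 * 158 = 1499.90 N

1499.90


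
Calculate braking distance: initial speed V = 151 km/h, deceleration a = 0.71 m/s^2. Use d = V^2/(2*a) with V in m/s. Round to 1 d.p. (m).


Convert speed: V = 151 / 3.6 = 41.9444 m/s
V^2 = 1759.3364
d = 1759.3364 / (2 * 0.71)
d = 1759.3364 / 1.42
d = 1239.0 m

1239.0


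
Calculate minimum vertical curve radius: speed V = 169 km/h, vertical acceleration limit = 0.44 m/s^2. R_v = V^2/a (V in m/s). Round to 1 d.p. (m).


Convert speed: V = 169 / 3.6 = 46.9444 m/s
V^2 = 2203.7809 m^2/s^2
R_v = 2203.7809 / 0.44
R_v = 5008.6 m

5008.6


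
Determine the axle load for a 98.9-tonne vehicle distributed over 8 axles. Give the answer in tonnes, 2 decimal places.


Load per axle = total weight / number of axles
Load = 98.9 / 8
Load = 12.36 tonnes

12.36


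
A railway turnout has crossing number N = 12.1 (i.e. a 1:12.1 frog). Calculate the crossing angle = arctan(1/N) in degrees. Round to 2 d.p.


1/N = 1/12.1 = 0.082645
angle = arctan(0.082645) = 0.082457 rad
angle = 0.082457 * 180/pi = 4.72 degrees

4.72


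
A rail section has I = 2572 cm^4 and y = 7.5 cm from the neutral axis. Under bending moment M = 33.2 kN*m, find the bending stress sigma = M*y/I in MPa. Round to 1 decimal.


Convert units:
M = 33.2 kN*m = 33200000 N*mm
y = 7.5 cm = 75 mm
I = 2572 cm^4 = 25720000 mm^4
sigma = 33200000 * 75 / 25720000
sigma = 96.8 MPa

96.8


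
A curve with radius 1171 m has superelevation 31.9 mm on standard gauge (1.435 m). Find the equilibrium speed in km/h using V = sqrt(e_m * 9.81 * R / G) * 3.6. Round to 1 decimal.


Convert cant: e = 31.9 mm = 0.0319 m
V_ms = sqrt(0.0319 * 9.81 * 1171 / 1.435)
V_ms = sqrt(255.366947) = 15.9802 m/s
V = 15.9802 * 3.6 = 57.5 km/h

57.5


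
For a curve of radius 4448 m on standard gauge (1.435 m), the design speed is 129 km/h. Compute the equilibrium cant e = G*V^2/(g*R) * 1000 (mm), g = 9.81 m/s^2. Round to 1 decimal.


Convert speed: V = 129 / 3.6 = 35.8333 m/s
Apply formula: e = 1.435 * 35.8333^2 / (9.81 * 4448)
e = 1.435 * 1284.0278 / 43634.88
e = 0.042227 m = 42.2 mm

42.2


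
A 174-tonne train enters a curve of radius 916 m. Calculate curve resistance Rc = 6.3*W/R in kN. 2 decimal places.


Rc = 6.3 * W / R
Rc = 6.3 * 174 / 916
Rc = 1096.2 / 916
Rc = 1.20 kN

1.20


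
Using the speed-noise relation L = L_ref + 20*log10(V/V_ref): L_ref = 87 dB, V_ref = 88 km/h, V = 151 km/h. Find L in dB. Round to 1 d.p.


V/V_ref = 151 / 88 = 1.715909
log10(1.715909) = 0.234494
20 * 0.234494 = 4.6899
L = 87 + 4.6899 = 91.7 dB

91.7


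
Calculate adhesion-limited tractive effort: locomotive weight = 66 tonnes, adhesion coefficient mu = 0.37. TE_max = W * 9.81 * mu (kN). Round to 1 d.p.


TE_max = W * g * mu
TE_max = 66 * 9.81 * 0.37
TE_max = 647.46 * 0.37
TE_max = 239.6 kN

239.6


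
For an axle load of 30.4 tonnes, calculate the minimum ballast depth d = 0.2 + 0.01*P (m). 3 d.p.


d = 0.2 + 0.01 * 30.4
d = 0.2 + 0.304
d = 0.504 m

0.504


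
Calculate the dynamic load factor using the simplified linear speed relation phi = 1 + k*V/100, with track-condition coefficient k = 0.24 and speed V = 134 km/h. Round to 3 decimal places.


phi = 1 + k * V / 100
phi = 1 + 0.24 * 134 / 100
phi = 1 + 0.3216
phi = 1.322

1.322


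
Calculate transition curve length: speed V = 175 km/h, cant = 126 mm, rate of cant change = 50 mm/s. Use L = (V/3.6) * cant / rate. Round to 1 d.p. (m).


Convert speed: V = 175 / 3.6 = 48.6111 m/s
L = 48.6111 * 126 / 50
L = 6125.0 / 50
L = 122.5 m

122.5


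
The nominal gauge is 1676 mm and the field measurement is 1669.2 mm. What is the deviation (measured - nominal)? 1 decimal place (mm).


Deviation = measured - nominal
Deviation = 1669.2 - 1676
Deviation = -6.8 mm

-6.8


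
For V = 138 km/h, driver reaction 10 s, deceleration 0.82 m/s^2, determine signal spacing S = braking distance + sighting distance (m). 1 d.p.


V = 138 / 3.6 = 38.3333 m/s
Braking distance = 38.3333^2 / (2*0.82) = 896.0027 m
Sighting distance = 38.3333 * 10 = 383.3333 m
S = 896.0027 + 383.3333 = 1279.3 m

1279.3


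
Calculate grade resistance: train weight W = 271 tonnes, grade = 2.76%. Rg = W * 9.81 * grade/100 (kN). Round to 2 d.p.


Rg = W * 9.81 * grade / 100
Rg = 271 * 9.81 * 2.76 / 100
Rg = 2658.51 * 0.0276
Rg = 73.37 kN

73.37


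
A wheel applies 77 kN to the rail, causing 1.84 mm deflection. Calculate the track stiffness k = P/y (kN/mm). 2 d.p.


Track stiffness k = P / y
k = 77 / 1.84
k = 41.85 kN/mm

41.85


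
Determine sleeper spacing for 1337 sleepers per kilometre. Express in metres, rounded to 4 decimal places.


Spacing = 1000 m / number of sleepers
Spacing = 1000 / 1337
Spacing = 0.7479 m

0.7479


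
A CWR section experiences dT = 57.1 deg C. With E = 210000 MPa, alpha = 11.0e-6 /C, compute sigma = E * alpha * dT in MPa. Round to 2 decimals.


sigma = E * alpha * dT
sigma = 210000 * 11.0e-6 * 57.1
sigma = 2.31 * 57.1
sigma = 131.90 MPa

131.90


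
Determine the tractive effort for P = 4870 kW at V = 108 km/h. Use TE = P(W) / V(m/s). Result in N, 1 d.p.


Convert: P = 4870 kW = 4870000 W
V = 108 / 3.6 = 30.0 m/s
TE = 4870000 / 30.0
TE = 162333.3 N

162333.3


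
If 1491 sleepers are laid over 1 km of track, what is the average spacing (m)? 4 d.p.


Spacing = 1000 m / number of sleepers
Spacing = 1000 / 1491
Spacing = 0.6707 m

0.6707


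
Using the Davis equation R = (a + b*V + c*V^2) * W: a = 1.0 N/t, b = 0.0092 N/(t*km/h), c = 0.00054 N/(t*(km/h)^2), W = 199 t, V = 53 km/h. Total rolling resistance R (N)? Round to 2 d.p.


b*V = 0.0092 * 53 = 0.4876
c*V^2 = 0.00054 * 2809 = 1.51686
R_per_t = 1.0 + 0.4876 + 1.51686 = 3.00446 N/t
R_total = 3.00446 * 199 = 597.89 N

597.89


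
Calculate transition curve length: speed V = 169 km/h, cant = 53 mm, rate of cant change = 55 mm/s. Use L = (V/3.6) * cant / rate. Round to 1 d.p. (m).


Convert speed: V = 169 / 3.6 = 46.9444 m/s
L = 46.9444 * 53 / 55
L = 2488.0556 / 55
L = 45.2 m

45.2


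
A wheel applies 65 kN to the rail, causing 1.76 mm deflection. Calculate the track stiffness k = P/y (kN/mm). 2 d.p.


Track stiffness k = P / y
k = 65 / 1.76
k = 36.93 kN/mm

36.93


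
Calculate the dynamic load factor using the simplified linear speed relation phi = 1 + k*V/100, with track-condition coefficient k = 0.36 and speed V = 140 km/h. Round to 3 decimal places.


phi = 1 + k * V / 100
phi = 1 + 0.36 * 140 / 100
phi = 1 + 0.504
phi = 1.504

1.504


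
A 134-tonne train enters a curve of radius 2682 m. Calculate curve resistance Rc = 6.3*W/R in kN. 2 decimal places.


Rc = 6.3 * W / R
Rc = 6.3 * 134 / 2682
Rc = 844.2 / 2682
Rc = 0.31 kN

0.31


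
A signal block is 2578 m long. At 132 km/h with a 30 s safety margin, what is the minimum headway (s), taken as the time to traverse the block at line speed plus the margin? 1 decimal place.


V = 132 / 3.6 = 36.6667 m/s
Block traversal time = 2578 / 36.6667 = 70.3091 s
Headway = 70.3091 + 30
Headway = 100.3 s

100.3


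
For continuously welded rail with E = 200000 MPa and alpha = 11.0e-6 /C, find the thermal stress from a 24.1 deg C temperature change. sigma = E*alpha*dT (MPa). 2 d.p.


sigma = E * alpha * dT
sigma = 200000 * 11.0e-6 * 24.1
sigma = 2.2 * 24.1
sigma = 53.02 MPa

53.02


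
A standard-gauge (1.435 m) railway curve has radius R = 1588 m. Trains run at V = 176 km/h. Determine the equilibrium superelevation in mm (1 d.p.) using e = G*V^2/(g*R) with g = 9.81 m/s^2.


Convert speed: V = 176 / 3.6 = 48.8889 m/s
Apply formula: e = 1.435 * 48.8889^2 / (9.81 * 1588)
e = 1.435 * 2390.1235 / 15578.28
e = 0.220167 m = 220.2 mm

220.2


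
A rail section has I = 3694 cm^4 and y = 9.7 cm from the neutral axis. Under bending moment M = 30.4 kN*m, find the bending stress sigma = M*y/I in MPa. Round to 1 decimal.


Convert units:
M = 30.4 kN*m = 30400000 N*mm
y = 9.7 cm = 97 mm
I = 3694 cm^4 = 36940000 mm^4
sigma = 30400000 * 97 / 36940000
sigma = 79.8 MPa

79.8


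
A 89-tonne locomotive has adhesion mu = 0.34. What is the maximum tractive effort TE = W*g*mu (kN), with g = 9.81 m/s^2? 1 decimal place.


TE_max = W * g * mu
TE_max = 89 * 9.81 * 0.34
TE_max = 873.09 * 0.34
TE_max = 296.9 kN

296.9


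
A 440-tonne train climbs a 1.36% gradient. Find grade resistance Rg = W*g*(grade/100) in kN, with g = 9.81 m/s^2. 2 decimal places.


Rg = W * 9.81 * grade / 100
Rg = 440 * 9.81 * 1.36 / 100
Rg = 4316.4 * 0.0136
Rg = 58.70 kN

58.70


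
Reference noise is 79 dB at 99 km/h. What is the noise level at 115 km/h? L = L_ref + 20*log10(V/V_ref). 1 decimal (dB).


V/V_ref = 115 / 99 = 1.161616
log10(1.161616) = 0.065063
20 * 0.065063 = 1.3013
L = 79 + 1.3013 = 80.3 dB

80.3


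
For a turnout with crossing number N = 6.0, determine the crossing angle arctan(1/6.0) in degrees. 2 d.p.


1/N = 1/6.0 = 0.166667
angle = arctan(0.166667) = 0.165149 rad
angle = 0.165149 * 180/pi = 9.46 degrees

9.46


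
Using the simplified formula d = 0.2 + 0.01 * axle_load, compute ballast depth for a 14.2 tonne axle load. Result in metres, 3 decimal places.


d = 0.2 + 0.01 * 14.2
d = 0.2 + 0.142
d = 0.342 m

0.342


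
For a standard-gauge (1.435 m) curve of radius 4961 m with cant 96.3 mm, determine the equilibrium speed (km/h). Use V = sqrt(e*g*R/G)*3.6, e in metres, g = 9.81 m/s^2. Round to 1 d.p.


Convert cant: e = 96.3 mm = 0.0963 m
V_ms = sqrt(0.0963 * 9.81 * 4961 / 1.435)
V_ms = sqrt(3265.973229) = 57.1487 m/s
V = 57.1487 * 3.6 = 205.7 km/h

205.7


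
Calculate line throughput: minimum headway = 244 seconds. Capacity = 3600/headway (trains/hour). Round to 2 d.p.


Capacity = 3600 / headway
Capacity = 3600 / 244
Capacity = 14.75 trains/hour

14.75


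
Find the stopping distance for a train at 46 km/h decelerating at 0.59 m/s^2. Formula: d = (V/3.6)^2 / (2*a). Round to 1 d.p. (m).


Convert speed: V = 46 / 3.6 = 12.7778 m/s
V^2 = 163.2716
d = 163.2716 / (2 * 0.59)
d = 163.2716 / 1.18
d = 138.4 m

138.4


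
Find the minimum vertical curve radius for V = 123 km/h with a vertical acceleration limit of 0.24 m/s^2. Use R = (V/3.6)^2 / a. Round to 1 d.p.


Convert speed: V = 123 / 3.6 = 34.1667 m/s
V^2 = 1167.3611 m^2/s^2
R_v = 1167.3611 / 0.24
R_v = 4864.0 m

4864.0


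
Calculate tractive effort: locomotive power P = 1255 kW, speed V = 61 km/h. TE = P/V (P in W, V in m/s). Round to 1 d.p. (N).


Convert: P = 1255 kW = 1255000 W
V = 61 / 3.6 = 16.9444 m/s
TE = 1255000 / 16.9444
TE = 74065.6 N

74065.6


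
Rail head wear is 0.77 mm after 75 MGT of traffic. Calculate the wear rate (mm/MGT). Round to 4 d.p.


Wear rate = total wear / cumulative tonnage
Rate = 0.77 / 75
Rate = 0.0103 mm/MGT

0.0103


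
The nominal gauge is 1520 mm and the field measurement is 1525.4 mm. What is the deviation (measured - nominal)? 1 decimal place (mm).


Deviation = measured - nominal
Deviation = 1525.4 - 1520
Deviation = 5.4 mm

5.4


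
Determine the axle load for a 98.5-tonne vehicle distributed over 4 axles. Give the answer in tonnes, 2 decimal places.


Load per axle = total weight / number of axles
Load = 98.5 / 4
Load = 24.63 tonnes

24.63


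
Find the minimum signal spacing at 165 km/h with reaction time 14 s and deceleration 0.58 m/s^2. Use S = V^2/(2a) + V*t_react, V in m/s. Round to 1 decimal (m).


V = 165 / 3.6 = 45.8333 m/s
Braking distance = 45.8333^2 / (2*0.58) = 1810.9435 m
Sighting distance = 45.8333 * 14 = 641.6667 m
S = 1810.9435 + 641.6667 = 2452.6 m

2452.6


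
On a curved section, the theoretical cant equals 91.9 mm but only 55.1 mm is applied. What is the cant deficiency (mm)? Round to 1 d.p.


Cant deficiency = equilibrium cant - actual cant
CD = 91.9 - 55.1
CD = 36.8 mm

36.8


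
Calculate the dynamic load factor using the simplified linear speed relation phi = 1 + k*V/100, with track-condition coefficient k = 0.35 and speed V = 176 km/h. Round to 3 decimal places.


phi = 1 + k * V / 100
phi = 1 + 0.35 * 176 / 100
phi = 1 + 0.616
phi = 1.616

1.616


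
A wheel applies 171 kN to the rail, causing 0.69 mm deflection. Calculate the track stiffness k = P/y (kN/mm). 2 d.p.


Track stiffness k = P / y
k = 171 / 0.69
k = 247.83 kN/mm

247.83


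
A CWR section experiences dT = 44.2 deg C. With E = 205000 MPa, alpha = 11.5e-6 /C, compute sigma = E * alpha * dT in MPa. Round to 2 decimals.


sigma = E * alpha * dT
sigma = 205000 * 11.5e-6 * 44.2
sigma = 2.3575 * 44.2
sigma = 104.20 MPa

104.20


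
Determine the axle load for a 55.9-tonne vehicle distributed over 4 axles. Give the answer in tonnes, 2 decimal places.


Load per axle = total weight / number of axles
Load = 55.9 / 4
Load = 13.98 tonnes

13.98


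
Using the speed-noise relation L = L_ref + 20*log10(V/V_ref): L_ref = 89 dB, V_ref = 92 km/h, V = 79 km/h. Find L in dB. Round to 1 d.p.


V/V_ref = 79 / 92 = 0.858696
log10(0.858696) = -0.066161
20 * -0.066161 = -1.3232
L = 89 + -1.3232 = 87.7 dB

87.7


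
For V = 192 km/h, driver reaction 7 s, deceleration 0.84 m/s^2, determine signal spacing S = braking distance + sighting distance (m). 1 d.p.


V = 192 / 3.6 = 53.3333 m/s
Braking distance = 53.3333^2 / (2*0.84) = 1693.1217 m
Sighting distance = 53.3333 * 7 = 373.3333 m
S = 1693.1217 + 373.3333 = 2066.5 m

2066.5


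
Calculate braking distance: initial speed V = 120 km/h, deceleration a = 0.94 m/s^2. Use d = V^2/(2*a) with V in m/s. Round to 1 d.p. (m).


Convert speed: V = 120 / 3.6 = 33.3333 m/s
V^2 = 1111.1111
d = 1111.1111 / (2 * 0.94)
d = 1111.1111 / 1.88
d = 591.0 m

591.0


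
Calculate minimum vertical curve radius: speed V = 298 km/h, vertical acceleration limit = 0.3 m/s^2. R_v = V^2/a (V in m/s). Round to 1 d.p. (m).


Convert speed: V = 298 / 3.6 = 82.7778 m/s
V^2 = 6852.1605 m^2/s^2
R_v = 6852.1605 / 0.3
R_v = 22840.5 m

22840.5


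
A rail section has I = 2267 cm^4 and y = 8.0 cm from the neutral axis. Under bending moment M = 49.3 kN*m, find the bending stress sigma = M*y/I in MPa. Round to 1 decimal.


Convert units:
M = 49.3 kN*m = 49300000 N*mm
y = 8.0 cm = 80 mm
I = 2267 cm^4 = 22670000 mm^4
sigma = 49300000 * 80 / 22670000
sigma = 174.0 MPa

174.0


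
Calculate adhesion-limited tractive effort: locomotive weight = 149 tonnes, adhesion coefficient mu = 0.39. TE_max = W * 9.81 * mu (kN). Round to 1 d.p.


TE_max = W * g * mu
TE_max = 149 * 9.81 * 0.39
TE_max = 1461.69 * 0.39
TE_max = 570.1 kN

570.1


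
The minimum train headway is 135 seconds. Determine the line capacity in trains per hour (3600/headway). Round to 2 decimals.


Capacity = 3600 / headway
Capacity = 3600 / 135
Capacity = 26.67 trains/hour

26.67


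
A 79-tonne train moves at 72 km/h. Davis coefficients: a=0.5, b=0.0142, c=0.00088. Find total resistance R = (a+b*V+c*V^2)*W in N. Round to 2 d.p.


b*V = 0.0142 * 72 = 1.0224
c*V^2 = 0.00088 * 5184 = 4.56192
R_per_t = 0.5 + 1.0224 + 4.56192 = 6.08432 N/t
R_total = 6.08432 * 79 = 480.66 N

480.66


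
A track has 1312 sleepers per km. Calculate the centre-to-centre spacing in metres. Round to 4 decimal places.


Spacing = 1000 m / number of sleepers
Spacing = 1000 / 1312
Spacing = 0.7622 m

0.7622


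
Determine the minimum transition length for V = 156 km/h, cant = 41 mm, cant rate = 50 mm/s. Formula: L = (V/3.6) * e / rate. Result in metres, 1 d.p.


Convert speed: V = 156 / 3.6 = 43.3333 m/s
L = 43.3333 * 41 / 50
L = 1776.6667 / 50
L = 35.5 m

35.5


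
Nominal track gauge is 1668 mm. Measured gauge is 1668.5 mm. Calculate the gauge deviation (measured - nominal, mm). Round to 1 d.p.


Deviation = measured - nominal
Deviation = 1668.5 - 1668
Deviation = 0.5 mm

0.5


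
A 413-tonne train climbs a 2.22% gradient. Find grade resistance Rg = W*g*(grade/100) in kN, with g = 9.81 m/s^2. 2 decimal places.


Rg = W * 9.81 * grade / 100
Rg = 413 * 9.81 * 2.22 / 100
Rg = 4051.53 * 0.0222
Rg = 89.94 kN

89.94


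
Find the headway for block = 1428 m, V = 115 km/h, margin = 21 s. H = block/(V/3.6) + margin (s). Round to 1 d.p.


V = 115 / 3.6 = 31.9444 m/s
Block traversal time = 1428 / 31.9444 = 44.7026 s
Headway = 44.7026 + 21
Headway = 65.7 s

65.7


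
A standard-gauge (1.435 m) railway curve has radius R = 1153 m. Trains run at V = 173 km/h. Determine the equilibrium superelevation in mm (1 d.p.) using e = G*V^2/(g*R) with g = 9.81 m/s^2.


Convert speed: V = 173 / 3.6 = 48.0556 m/s
Apply formula: e = 1.435 * 48.0556^2 / (9.81 * 1153)
e = 1.435 * 2309.3364 / 11310.93
e = 0.292982 m = 293.0 mm

293.0


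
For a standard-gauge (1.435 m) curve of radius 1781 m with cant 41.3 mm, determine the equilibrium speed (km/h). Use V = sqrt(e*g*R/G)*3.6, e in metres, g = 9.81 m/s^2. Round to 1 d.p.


Convert cant: e = 41.3 mm = 0.0413 m
V_ms = sqrt(0.0413 * 9.81 * 1781 / 1.435)
V_ms = sqrt(502.841459) = 22.4241 m/s
V = 22.4241 * 3.6 = 80.7 km/h

80.7


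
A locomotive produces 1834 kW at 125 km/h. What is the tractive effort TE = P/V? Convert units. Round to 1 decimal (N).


Convert: P = 1834 kW = 1834000 W
V = 125 / 3.6 = 34.7222 m/s
TE = 1834000 / 34.7222
TE = 52819.2 N

52819.2


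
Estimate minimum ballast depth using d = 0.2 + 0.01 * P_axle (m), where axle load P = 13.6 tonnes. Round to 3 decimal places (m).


d = 0.2 + 0.01 * 13.6
d = 0.2 + 0.136
d = 0.336 m

0.336


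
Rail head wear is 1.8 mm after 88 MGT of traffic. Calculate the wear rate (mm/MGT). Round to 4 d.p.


Wear rate = total wear / cumulative tonnage
Rate = 1.8 / 88
Rate = 0.0205 mm/MGT

0.0205


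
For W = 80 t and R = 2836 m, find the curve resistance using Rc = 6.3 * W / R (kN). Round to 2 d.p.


Rc = 6.3 * W / R
Rc = 6.3 * 80 / 2836
Rc = 504.0 / 2836
Rc = 0.18 kN

0.18


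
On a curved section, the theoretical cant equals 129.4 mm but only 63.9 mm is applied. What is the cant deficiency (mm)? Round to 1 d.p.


Cant deficiency = equilibrium cant - actual cant
CD = 129.4 - 63.9
CD = 65.5 mm

65.5


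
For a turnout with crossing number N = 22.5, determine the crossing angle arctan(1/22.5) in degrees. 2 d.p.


1/N = 1/22.5 = 0.044444
angle = arctan(0.044444) = 0.044415 rad
angle = 0.044415 * 180/pi = 2.54 degrees

2.54


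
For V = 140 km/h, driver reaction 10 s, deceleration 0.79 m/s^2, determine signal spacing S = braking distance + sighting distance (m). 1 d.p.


V = 140 / 3.6 = 38.8889 m/s
Braking distance = 38.8889^2 / (2*0.79) = 957.1808 m
Sighting distance = 38.8889 * 10 = 388.8889 m
S = 957.1808 + 388.8889 = 1346.1 m

1346.1


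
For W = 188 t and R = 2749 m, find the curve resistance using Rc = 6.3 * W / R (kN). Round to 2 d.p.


Rc = 6.3 * W / R
Rc = 6.3 * 188 / 2749
Rc = 1184.4 / 2749
Rc = 0.43 kN

0.43


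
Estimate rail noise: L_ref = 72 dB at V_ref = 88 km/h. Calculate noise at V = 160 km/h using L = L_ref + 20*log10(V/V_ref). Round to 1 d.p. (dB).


V/V_ref = 160 / 88 = 1.818182
log10(1.818182) = 0.259637
20 * 0.259637 = 5.1927
L = 72 + 5.1927 = 77.2 dB

77.2


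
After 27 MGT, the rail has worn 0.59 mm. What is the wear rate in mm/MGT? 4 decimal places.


Wear rate = total wear / cumulative tonnage
Rate = 0.59 / 27
Rate = 0.0219 mm/MGT

0.0219


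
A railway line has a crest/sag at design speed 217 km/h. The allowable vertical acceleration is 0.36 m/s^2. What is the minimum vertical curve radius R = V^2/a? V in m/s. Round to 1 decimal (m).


Convert speed: V = 217 / 3.6 = 60.2778 m/s
V^2 = 3633.4105 m^2/s^2
R_v = 3633.4105 / 0.36
R_v = 10092.8 m

10092.8


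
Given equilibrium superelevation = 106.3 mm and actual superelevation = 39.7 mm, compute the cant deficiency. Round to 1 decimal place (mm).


Cant deficiency = equilibrium cant - actual cant
CD = 106.3 - 39.7
CD = 66.6 mm

66.6


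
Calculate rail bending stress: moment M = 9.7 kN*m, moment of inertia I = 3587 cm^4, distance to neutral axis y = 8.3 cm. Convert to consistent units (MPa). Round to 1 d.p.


Convert units:
M = 9.7 kN*m = 9700000 N*mm
y = 8.3 cm = 83 mm
I = 3587 cm^4 = 35870000 mm^4
sigma = 9700000 * 83 / 35870000
sigma = 22.4 MPa

22.4


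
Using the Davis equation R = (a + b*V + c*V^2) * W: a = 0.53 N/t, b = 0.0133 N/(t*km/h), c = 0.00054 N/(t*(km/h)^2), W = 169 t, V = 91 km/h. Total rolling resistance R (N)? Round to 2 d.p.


b*V = 0.0133 * 91 = 1.2103
c*V^2 = 0.00054 * 8281 = 4.47174
R_per_t = 0.53 + 1.2103 + 4.47174 = 6.21204 N/t
R_total = 6.21204 * 169 = 1049.83 N

1049.83


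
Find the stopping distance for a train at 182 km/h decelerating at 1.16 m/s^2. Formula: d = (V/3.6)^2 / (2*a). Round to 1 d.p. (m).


Convert speed: V = 182 / 3.6 = 50.5556 m/s
V^2 = 2555.8642
d = 2555.8642 / (2 * 1.16)
d = 2555.8642 / 2.32
d = 1101.7 m

1101.7


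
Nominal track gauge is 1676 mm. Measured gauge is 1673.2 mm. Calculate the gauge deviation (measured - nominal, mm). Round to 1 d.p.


Deviation = measured - nominal
Deviation = 1673.2 - 1676
Deviation = -2.8 mm

-2.8


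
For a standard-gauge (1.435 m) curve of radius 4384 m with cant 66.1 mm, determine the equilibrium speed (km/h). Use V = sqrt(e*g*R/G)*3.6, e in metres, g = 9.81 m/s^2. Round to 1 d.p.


Convert cant: e = 66.1 mm = 0.0661 m
V_ms = sqrt(0.0661 * 9.81 * 4384 / 1.435)
V_ms = sqrt(1981.021146) = 44.5087 m/s
V = 44.5087 * 3.6 = 160.2 km/h

160.2


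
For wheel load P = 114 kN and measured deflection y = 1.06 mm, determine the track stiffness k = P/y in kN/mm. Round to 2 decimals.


Track stiffness k = P / y
k = 114 / 1.06
k = 107.55 kN/mm

107.55


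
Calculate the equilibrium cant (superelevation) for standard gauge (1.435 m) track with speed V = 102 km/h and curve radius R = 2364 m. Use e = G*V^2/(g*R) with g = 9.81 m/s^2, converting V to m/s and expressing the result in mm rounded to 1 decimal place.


Convert speed: V = 102 / 3.6 = 28.3333 m/s
Apply formula: e = 1.435 * 28.3333^2 / (9.81 * 2364)
e = 1.435 * 802.7778 / 23190.84
e = 0.049674 m = 49.7 mm

49.7


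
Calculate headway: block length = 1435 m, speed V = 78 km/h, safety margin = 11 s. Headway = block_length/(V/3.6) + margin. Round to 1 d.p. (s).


V = 78 / 3.6 = 21.6667 m/s
Block traversal time = 1435 / 21.6667 = 66.2308 s
Headway = 66.2308 + 11
Headway = 77.2 s

77.2


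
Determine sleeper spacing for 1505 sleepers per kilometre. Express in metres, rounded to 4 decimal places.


Spacing = 1000 m / number of sleepers
Spacing = 1000 / 1505
Spacing = 0.6645 m

0.6645


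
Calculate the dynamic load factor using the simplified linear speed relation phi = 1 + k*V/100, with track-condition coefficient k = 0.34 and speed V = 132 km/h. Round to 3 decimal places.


phi = 1 + k * V / 100
phi = 1 + 0.34 * 132 / 100
phi = 1 + 0.4488
phi = 1.449

1.449


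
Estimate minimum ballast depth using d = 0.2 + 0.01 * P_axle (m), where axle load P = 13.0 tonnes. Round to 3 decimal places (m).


d = 0.2 + 0.01 * 13.0
d = 0.2 + 0.13
d = 0.330 m

0.330


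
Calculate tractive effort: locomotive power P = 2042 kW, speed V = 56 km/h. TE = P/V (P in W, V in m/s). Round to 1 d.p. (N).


Convert: P = 2042 kW = 2042000 W
V = 56 / 3.6 = 15.5556 m/s
TE = 2042000 / 15.5556
TE = 131271.4 N

131271.4


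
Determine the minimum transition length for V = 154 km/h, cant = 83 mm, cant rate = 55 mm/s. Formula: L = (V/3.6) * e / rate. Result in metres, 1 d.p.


Convert speed: V = 154 / 3.6 = 42.7778 m/s
L = 42.7778 * 83 / 55
L = 3550.5556 / 55
L = 64.6 m

64.6


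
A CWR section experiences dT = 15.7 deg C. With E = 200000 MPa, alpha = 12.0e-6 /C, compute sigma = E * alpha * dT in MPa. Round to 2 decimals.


sigma = E * alpha * dT
sigma = 200000 * 12.0e-6 * 15.7
sigma = 2.4 * 15.7
sigma = 37.68 MPa

37.68


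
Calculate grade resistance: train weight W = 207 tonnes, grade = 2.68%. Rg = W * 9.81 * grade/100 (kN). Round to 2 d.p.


Rg = W * 9.81 * grade / 100
Rg = 207 * 9.81 * 2.68 / 100
Rg = 2030.67 * 0.0268
Rg = 54.42 kN

54.42


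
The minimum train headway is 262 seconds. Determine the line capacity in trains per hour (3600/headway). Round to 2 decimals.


Capacity = 3600 / headway
Capacity = 3600 / 262
Capacity = 13.74 trains/hour

13.74


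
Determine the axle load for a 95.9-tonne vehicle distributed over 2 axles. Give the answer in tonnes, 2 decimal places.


Load per axle = total weight / number of axles
Load = 95.9 / 2
Load = 47.95 tonnes

47.95


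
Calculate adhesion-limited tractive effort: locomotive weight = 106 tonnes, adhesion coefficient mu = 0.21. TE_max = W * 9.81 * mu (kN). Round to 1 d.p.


TE_max = W * g * mu
TE_max = 106 * 9.81 * 0.21
TE_max = 1039.86 * 0.21
TE_max = 218.4 kN

218.4


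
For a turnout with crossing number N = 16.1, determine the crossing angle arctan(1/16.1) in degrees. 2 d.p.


1/N = 1/16.1 = 0.062112
angle = arctan(0.062112) = 0.062032 rad
angle = 0.062032 * 180/pi = 3.55 degrees

3.55


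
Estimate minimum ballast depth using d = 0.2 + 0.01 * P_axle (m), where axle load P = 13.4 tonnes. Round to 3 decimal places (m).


d = 0.2 + 0.01 * 13.4
d = 0.2 + 0.134
d = 0.334 m

0.334


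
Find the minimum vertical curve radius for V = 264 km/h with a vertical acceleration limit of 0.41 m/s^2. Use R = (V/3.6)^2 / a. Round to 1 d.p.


Convert speed: V = 264 / 3.6 = 73.3333 m/s
V^2 = 5377.7778 m^2/s^2
R_v = 5377.7778 / 0.41
R_v = 13116.5 m

13116.5


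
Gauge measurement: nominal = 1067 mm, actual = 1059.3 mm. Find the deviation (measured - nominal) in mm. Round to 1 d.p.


Deviation = measured - nominal
Deviation = 1059.3 - 1067
Deviation = -7.7 mm

-7.7


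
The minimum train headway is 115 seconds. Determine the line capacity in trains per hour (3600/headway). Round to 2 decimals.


Capacity = 3600 / headway
Capacity = 3600 / 115
Capacity = 31.30 trains/hour

31.30


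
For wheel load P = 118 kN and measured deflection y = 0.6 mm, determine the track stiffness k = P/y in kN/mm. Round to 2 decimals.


Track stiffness k = P / y
k = 118 / 0.6
k = 196.67 kN/mm

196.67


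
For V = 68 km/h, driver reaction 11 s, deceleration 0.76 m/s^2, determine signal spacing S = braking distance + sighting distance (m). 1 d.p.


V = 68 / 3.6 = 18.8889 m/s
Braking distance = 18.8889^2 / (2*0.76) = 234.7303 m
Sighting distance = 18.8889 * 11 = 207.7778 m
S = 234.7303 + 207.7778 = 442.5 m

442.5


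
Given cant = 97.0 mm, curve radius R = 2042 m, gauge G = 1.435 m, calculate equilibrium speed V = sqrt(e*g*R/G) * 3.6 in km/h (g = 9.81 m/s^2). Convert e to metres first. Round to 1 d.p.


Convert cant: e = 97.0 mm = 0.0970 m
V_ms = sqrt(0.0970 * 9.81 * 2042 / 1.435)
V_ms = sqrt(1354.080794) = 36.7978 m/s
V = 36.7978 * 3.6 = 132.5 km/h

132.5


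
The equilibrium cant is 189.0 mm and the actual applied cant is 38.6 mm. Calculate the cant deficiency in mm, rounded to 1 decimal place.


Cant deficiency = equilibrium cant - actual cant
CD = 189.0 - 38.6
CD = 150.4 mm

150.4


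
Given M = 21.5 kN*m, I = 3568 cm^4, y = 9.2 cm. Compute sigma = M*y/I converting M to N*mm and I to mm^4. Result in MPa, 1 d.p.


Convert units:
M = 21.5 kN*m = 21500000 N*mm
y = 9.2 cm = 92 mm
I = 3568 cm^4 = 35680000 mm^4
sigma = 21500000 * 92 / 35680000
sigma = 55.4 MPa

55.4
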